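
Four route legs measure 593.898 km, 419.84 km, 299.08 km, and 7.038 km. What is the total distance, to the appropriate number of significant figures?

593.898 km + 419.84 km + 299.08 km + 7.038 km = 1319.856 km.
Addition/subtraction keeps the fewest decimal places: 593.898 → 3 decimal places, 419.84 → 2 decimal places, 299.08 → 2 decimal places, 7.038 → 3 decimal places; limit is 2.
Rounded to 2 decimal places: 1319.86 km.

1319.86 km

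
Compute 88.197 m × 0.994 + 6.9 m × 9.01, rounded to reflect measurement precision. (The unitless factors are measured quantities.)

88.197 × 0.994 = 87.667818 → 87.7 m (3 s.f., last digit at the 10^-1 place).
6.9 × 9.01 = 62.169 → 62 m (2 s.f., last digit at the 10^0 place).
Sum: 149.836818 m; keep the coarser place, 10^0.
Result: 1.50 × 10^2 m.

1.50 × 10^2 m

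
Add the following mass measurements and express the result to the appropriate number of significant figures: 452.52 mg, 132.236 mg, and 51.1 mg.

635.9 mg

452.52 mg + 132.236 mg + 51.1 mg = 635.856 mg.
Addition/subtraction keeps the fewest decimal places: 452.52 → 2 decimal places, 132.236 → 3 decimal places, 51.1 → 1 decimal place; limit is 1.
Rounded to 1 decimal place: 635.9 mg.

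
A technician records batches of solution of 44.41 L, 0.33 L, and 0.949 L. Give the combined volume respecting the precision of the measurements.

45.69 L

44.41 L + 0.33 L + 0.949 L = 45.689 L.
Addition/subtraction keeps the fewest decimal places: 44.41 → 2 decimal places, 0.33 → 2 decimal places, 0.949 → 3 decimal places; limit is 2.
Rounded to 2 decimal places: 45.69 L.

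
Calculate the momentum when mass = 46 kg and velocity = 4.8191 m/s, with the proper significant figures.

2.2 × 10² kg·m/s

momentum = 46 kg × 4.8191 m/s = 221.6786 kg·m/s.
46 has 2 significant figures; 4.8191 has 5.
Division/multiplication keeps the fewest: 2 significant figures.
Rounded: 2.2 × 10² kg·m/s.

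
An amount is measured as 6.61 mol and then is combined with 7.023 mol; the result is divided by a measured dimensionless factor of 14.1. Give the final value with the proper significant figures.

0.967 mol

6.61 mol + 7.023 mol = 13.633 mol; the sum is limited to 2 decimal places (4 s.f.).
Carrying full precision, 13.633 ÷ 14.1 = 0.966879432624… mol; 14.1 has 3 s.f., so the result keeps min(4, 3) = 3 s.f.
Rounded to 3 significant figures: 0.967 mol.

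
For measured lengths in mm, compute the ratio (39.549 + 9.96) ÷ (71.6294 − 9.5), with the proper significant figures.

39.549 + 9.96 = 49.509, limited to 2 d.p. → 4 s.f.; 71.6294 − 9.5 = 62.1294, limited to 1 d.p. → 3 s.f.
Carrying full precision, 49.509 ÷ 62.1294 = 0.796869115105…; keep min(4, 3) = 3 s.f.
Rounded to 3 significant figures: 0.797.

0.797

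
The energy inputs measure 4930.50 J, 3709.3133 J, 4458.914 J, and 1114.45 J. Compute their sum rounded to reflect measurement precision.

4930.50 J + 3709.3133 J + 4458.914 J + 1114.45 J = 14213.1773 J.
Addition/subtraction keeps the fewest decimal places: 4930.50 → 2 decimal places, 3709.3133 → 4 decimal places, 4458.914 → 3 decimal places, 1114.45 → 2 decimal places; limit is 2.
Rounded to 2 decimal places: 14213.18 J.

14213.18 J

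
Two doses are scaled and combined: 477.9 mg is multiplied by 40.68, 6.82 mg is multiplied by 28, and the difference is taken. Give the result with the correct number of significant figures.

1.925 × 10^4 mg

477.9 × 40.68 = 19440.972 → 1.944 × 10^4 mg (4 s.f., last digit at the 10^1 place).
6.82 × 28 = 190.96 → 1.9 × 10^2 mg (2 s.f., last digit at the 10^1 place).
Difference: 19250.012 mg; keep the coarser place, 10^1.
Result: 1.925 × 10^4 mg.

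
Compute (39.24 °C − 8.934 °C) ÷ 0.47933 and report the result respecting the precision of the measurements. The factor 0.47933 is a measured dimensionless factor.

39.24 °C − 8.934 °C = 30.306 °C; the difference is limited to 2 decimal places (4 s.f.).
Carrying full precision, 30.306 ÷ 0.47933 = 63.225752613… °C; 0.47933 has 5 s.f., so the result keeps min(4, 5) = 4 s.f.
Rounded to 4 significant figures: 63.23 °C.

63.23 °C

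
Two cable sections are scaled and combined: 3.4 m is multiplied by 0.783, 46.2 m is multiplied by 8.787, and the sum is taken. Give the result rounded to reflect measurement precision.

409 m

3.4 × 0.783 = 2.6622 → 2.7 m (2 s.f., last digit at the 10^-1 place).
46.2 × 8.787 = 405.9594 → 406 m (3 s.f., last digit at the 10^0 place).
Sum: 408.6216 m; keep the coarser place, 10^0.
Result: 409 m.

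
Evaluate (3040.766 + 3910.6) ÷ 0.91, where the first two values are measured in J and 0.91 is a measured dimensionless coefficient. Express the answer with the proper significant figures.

3040.766 J + 3910.6 J = 6951.366 J; the sum is limited to 1 decimal place (5 s.f.).
Carrying full precision, 6951.366 ÷ 0.91 = 7638.86373626… J; 0.91 has 2 s.f., so the result keeps min(5, 2) = 2 s.f.
Rounded to 2 significant figures: 7.6 × 10³ J.

7.6 × 10³ J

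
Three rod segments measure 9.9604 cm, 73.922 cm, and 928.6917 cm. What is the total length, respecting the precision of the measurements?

1012.574 cm

9.9604 cm + 73.922 cm + 928.6917 cm = 1012.5741 cm.
Addition/subtraction keeps the fewest decimal places: 9.9604 → 4 decimal places, 73.922 → 3 decimal places, 928.6917 → 4 decimal places; limit is 3.
Rounded to 3 decimal places: 1012.574 cm.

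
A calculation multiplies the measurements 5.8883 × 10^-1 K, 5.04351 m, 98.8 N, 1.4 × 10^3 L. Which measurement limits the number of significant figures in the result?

5.8883 × 10^-1 K → 5 s.f.; 5.04351 m → 6 s.f.; 98.8 N → 3 s.f.; 1.4 × 10^3 L → 2 s.f.
The fewest is 2 significant figures, from 1.4 × 10^3 L.

1.4 × 10^3 L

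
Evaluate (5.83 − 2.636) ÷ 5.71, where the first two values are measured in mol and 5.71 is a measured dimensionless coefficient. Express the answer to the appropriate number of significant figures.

0.559 mol

5.83 mol − 2.636 mol = 3.194 mol; the difference is limited to 2 decimal places (3 s.f.).
Carrying full precision, 3.194 ÷ 5.71 = 0.559369527145… mol; 5.71 has 3 s.f., so the result keeps min(3, 3) = 3 s.f.
Rounded to 3 significant figures: 0.559 mol.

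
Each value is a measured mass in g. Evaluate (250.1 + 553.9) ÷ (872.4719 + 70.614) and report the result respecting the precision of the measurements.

0.8525

250.1 + 553.9 = 804.0, limited to 1 d.p. → 4 s.f.; 872.4719 + 70.614 = 943.0859, limited to 3 d.p. → 6 s.f.
Carrying full precision, 804.0 ÷ 943.0859 = 0.852520433186…; keep min(4, 6) = 4 s.f.
Rounded to 4 significant figures: 0.8525.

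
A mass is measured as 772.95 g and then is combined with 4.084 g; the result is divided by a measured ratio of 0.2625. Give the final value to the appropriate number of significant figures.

2960. g

772.95 g + 4.084 g = 777.034 g; the sum is limited to 2 decimal places (5 s.f.).
Carrying full precision, 777.034 ÷ 0.2625 = 2960.12952381… g; 0.2625 has 4 s.f., so the result keeps min(5, 4) = 4 s.f.
Rounded to 4 significant figures: 2960. g.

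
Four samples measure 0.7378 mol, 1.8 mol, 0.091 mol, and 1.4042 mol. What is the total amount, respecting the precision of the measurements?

4.0 mol

0.7378 mol + 1.8 mol + 0.091 mol + 1.4042 mol = 4.0330 mol.
Addition/subtraction keeps the fewest decimal places: 0.7378 → 4 decimal places, 1.8 → 1 decimal place, 0.091 → 3 decimal places, 1.4042 → 4 decimal places; limit is 1.
Rounded to 1 decimal place: 4.0 mol.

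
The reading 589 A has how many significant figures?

589: every digit is nonzero and significant.

3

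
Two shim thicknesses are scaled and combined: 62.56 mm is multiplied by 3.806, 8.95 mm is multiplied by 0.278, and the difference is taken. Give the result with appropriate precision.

62.56 × 3.806 = 238.10336 → 238.1 mm (4 s.f., last digit at the 10^-1 place).
8.95 × 0.278 = 2.4881 → 2.49 mm (3 s.f., last digit at the 10^-2 place).
Difference: 235.61526 mm; keep the coarser place, 10^-1.
Result: 235.6 mm.

235.6 mm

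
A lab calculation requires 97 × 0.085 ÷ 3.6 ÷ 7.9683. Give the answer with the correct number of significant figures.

2.9 × 10^-1

97 × 0.085 ÷ 3.6 ÷ 7.9683 = 0.287423638389…
Multiplication/division keeps the fewest significant figures: 97 → 2 s.f., 0.085 → 2 s.f., 3.6 → 2 s.f., 7.9683 → 5 s.f.; limit is 2.
Rounded to 2 significant figures: 2.9 × 10^-1.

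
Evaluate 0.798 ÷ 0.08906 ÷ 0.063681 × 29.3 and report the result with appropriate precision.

0.798 ÷ 0.08906 ÷ 0.063681 × 29.3 = 4122.66405072…
Multiplication/division keeps the fewest significant figures: 0.798 → 3 s.f., 0.08906 → 4 s.f., 0.063681 → 5 s.f., 29.3 → 3 s.f.; limit is 3.
Rounded to 3 significant figures: 4.12 × 10³.

4.12 × 10³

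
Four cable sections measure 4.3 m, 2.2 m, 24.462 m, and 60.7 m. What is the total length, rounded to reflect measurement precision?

91.7 m

4.3 m + 2.2 m + 24.462 m + 60.7 m = 91.662 m.
Addition/subtraction keeps the fewest decimal places: 4.3 → 1 decimal place, 2.2 → 1 decimal place, 24.462 → 3 decimal places, 60.7 → 1 decimal place; limit is 1.
Rounded to 1 decimal place: 91.7 m.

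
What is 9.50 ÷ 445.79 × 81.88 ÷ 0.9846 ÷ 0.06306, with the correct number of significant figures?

9.50 ÷ 445.79 × 81.88 ÷ 0.9846 ÷ 0.06306 = 28.1032999899…
Multiplication/division keeps the fewest significant figures: 9.50 → 3 s.f., 445.79 → 5 s.f., 81.88 → 4 s.f., 0.9846 → 4 s.f., 0.06306 → 4 s.f.; limit is 3.
Rounded to 3 significant figures: 28.1.

28.1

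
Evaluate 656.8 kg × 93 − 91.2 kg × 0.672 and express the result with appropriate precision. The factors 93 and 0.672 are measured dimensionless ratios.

6.1 × 10⁴ kg

656.8 × 93 = 61082.4 → 6.1 × 10⁴ kg (2 s.f., last digit at the 10^3 place).
91.2 × 0.672 = 61.2864 → 61.3 kg (3 s.f., last digit at the 10^-1 place).
Difference: 61021.1136 kg; keep the coarser place, 10^3.
Result: 6.1 × 10⁴ kg.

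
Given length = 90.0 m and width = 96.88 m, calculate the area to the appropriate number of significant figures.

8.72 × 10³ m²

area = 90.0 m × 96.88 m = 8719.2 m².
90.0 has 3 significant figures; 96.88 has 4.
Division/multiplication keeps the fewest: 3 significant figures.
Rounded: 8.72 × 10³ m².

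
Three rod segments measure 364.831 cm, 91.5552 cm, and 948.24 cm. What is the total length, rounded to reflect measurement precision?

1404.63 cm

364.831 cm + 91.5552 cm + 948.24 cm = 1404.6262 cm.
Addition/subtraction keeps the fewest decimal places: 364.831 → 3 decimal places, 91.5552 → 4 decimal places, 948.24 → 2 decimal places; limit is 2.
Rounded to 2 decimal places: 1404.63 cm.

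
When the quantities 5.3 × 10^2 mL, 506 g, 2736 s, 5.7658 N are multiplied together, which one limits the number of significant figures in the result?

5.3 × 10^2 mL → 2 s.f.; 506 g → 3 s.f.; 2736 s → 4 s.f.; 5.7658 N → 5 s.f.
The fewest is 2 significant figures, from 5.3 × 10^2 mL.

5.3 × 10^2 mL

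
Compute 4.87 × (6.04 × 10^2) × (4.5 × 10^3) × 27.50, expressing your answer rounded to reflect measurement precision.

3.6 × 10^8

4.87 × (6.04 × 10^2) × (4.5 × 10^3) × 27.50 = 364008150
Multiplication/division keeps the fewest significant figures: 4.87 → 3 s.f., 6.04 × 10^2 → 3 s.f., 4.5 × 10^3 → 2 s.f., 27.50 → 4 s.f.; limit is 2.
Rounded to 2 significant figures: 3.6 × 10^8.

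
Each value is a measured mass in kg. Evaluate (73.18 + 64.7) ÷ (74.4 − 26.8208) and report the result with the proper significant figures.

73.18 + 64.7 = 137.88, limited to 1 d.p. → 4 s.f.; 74.4 − 26.8208 = 47.5792, limited to 1 d.p. → 3 s.f.
Carrying full precision, 137.88 ÷ 47.5792 = 2.89790496688…; keep min(4, 3) = 3 s.f.
Rounded to 3 significant figures: 2.90.

2.90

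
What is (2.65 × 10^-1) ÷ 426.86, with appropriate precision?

(2.65 × 10^-1) ÷ 426.86 = 0.000620812444361…
Multiplication/division keeps the fewest significant figures: 2.65 × 10^-1 → 3 s.f., 426.86 → 5 s.f.; limit is 3.
Rounded to 3 significant figures: 6.21 × 10^-4.

6.21 × 10^-4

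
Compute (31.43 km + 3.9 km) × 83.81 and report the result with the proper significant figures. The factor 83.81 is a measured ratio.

2.96 × 10^3 km

31.43 km + 3.9 km = 35.33 km; the sum is limited to 1 decimal place (3 s.f.).
Carrying full precision, 35.33 × 83.81 = 2961.0073 km; 83.81 has 4 s.f., so the result keeps min(3, 4) = 3 s.f.
Rounded to 3 significant figures: 2.96 × 10^3 km.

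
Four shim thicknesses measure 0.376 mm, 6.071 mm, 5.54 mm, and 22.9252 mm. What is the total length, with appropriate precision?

0.376 mm + 6.071 mm + 5.54 mm + 22.9252 mm = 34.9122 mm.
Addition/subtraction keeps the fewest decimal places: 0.376 → 3 decimal places, 6.071 → 3 decimal places, 5.54 → 2 decimal places, 22.9252 → 4 decimal places; limit is 2.
Rounded to 2 decimal places: 34.91 mm.

34.91 mm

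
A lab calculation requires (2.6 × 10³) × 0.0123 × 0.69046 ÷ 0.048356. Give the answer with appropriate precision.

4.6 × 10²

(2.6 × 10³) × 0.0123 × 0.69046 ÷ 0.048356 = 456.632285549…
Multiplication/division keeps the fewest significant figures: 2.6 × 10³ → 2 s.f., 0.0123 → 3 s.f., 0.69046 → 5 s.f., 0.048356 → 5 s.f.; limit is 2.
Rounded to 2 significant figures: 4.6 × 10².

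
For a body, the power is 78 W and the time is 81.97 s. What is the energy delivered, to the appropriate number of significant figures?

energy delivered = 78 W × 81.97 s = 6393.66 J.
78 has 2 significant figures; 81.97 has 4.
Division/multiplication keeps the fewest: 2 significant figures.
Rounded: 6.4 × 10^3 J.

6.4 × 10^3 J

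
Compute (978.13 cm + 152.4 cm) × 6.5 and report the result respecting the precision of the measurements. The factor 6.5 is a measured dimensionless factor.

7.3 × 10³ cm

978.13 cm + 152.4 cm = 1130.53 cm; the sum is limited to 1 decimal place (5 s.f.).
Carrying full precision, 1130.53 × 6.5 = 7348.445 cm; 6.5 has 2 s.f., so the result keeps min(5, 2) = 2 s.f.
Rounded to 2 significant figures: 7.3 × 10³ cm.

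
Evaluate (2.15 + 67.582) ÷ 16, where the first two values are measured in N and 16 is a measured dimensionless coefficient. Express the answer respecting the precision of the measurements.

4.4 N

2.15 N + 67.582 N = 69.732 N; the sum is limited to 2 decimal places (4 s.f.).
Carrying full precision, 69.732 ÷ 16 = 4.35825 N; 16 has 2 s.f., so the result keeps min(4, 2) = 2 s.f.
Rounded to 2 significant figures: 4.4 N.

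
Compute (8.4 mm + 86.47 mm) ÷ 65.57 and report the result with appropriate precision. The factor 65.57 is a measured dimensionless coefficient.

1.45 mm

8.4 mm + 86.47 mm = 94.87 mm; the sum is limited to 1 decimal place (3 s.f.).
Carrying full precision, 94.87 ÷ 65.57 = 1.44685069391… mm; 65.57 has 4 s.f., so the result keeps min(3, 4) = 3 s.f.
Rounded to 3 significant figures: 1.45 mm.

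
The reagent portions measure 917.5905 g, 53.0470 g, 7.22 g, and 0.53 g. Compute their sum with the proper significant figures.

978.39 g

917.5905 g + 53.0470 g + 7.22 g + 0.53 g = 978.3875 g.
Addition/subtraction keeps the fewest decimal places: 917.5905 → 4 decimal places, 53.0470 → 4 decimal places, 7.22 → 2 decimal places, 0.53 → 2 decimal places; limit is 2.
Rounded to 2 decimal places: 978.39 g.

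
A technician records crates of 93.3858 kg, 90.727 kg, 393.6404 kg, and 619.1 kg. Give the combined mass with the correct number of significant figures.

1196.9 kg

93.3858 kg + 90.727 kg + 393.6404 kg + 619.1 kg = 1196.8532 kg.
Addition/subtraction keeps the fewest decimal places: 93.3858 → 4 decimal places, 90.727 → 3 decimal places, 393.6404 → 4 decimal places, 619.1 → 1 decimal place; limit is 1.
Rounded to 1 decimal place: 1196.9 kg.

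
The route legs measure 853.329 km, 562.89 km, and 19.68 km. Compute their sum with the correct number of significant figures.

853.329 km + 562.89 km + 19.68 km = 1435.899 km.
Addition/subtraction keeps the fewest decimal places: 853.329 → 3 decimal places, 562.89 → 2 decimal places, 19.68 → 2 decimal places; limit is 2.
Rounded to 2 decimal places: 1435.90 km.

1435.90 km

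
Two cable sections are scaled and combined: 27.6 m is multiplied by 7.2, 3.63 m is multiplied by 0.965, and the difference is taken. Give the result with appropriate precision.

2.0 × 10^2 m

27.6 × 7.2 = 198.72 → 2.0 × 10^2 m (2 s.f., last digit at the 10^1 place).
3.63 × 0.965 = 3.50295 → 3.50 m (3 s.f., last digit at the 10^-2 place).
Difference: 195.21705 m; keep the coarser place, 10^1.
Result: 2.0 × 10^2 m.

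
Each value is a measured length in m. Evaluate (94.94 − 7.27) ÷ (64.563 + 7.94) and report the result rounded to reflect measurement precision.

94.94 − 7.27 = 87.67, limited to 2 d.p. → 4 s.f.; 64.563 + 7.94 = 72.503, limited to 2 d.p. → 4 s.f.
Carrying full precision, 87.67 ÷ 72.503 = 1.20919134381…; keep min(4, 4) = 4 s.f.
Rounded to 4 significant figures: 1.209.

1.209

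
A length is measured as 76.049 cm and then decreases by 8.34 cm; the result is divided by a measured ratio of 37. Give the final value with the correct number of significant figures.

1.8 cm

76.049 cm − 8.34 cm = 67.709 cm; the difference is limited to 2 decimal places (4 s.f.).
Carrying full precision, 67.709 ÷ 37 = 1.82997297297… cm; 37 has 2 s.f., so the result keeps min(4, 2) = 2 s.f.
Rounded to 2 significant figures: 1.8 cm.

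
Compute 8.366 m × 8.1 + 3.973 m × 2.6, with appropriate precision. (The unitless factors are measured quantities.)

78 m

8.366 × 8.1 = 67.7646 → 68 m (2 s.f., last digit at the 10^0 place).
3.973 × 2.6 = 10.3298 → 10. m (2 s.f., last digit at the 10^0 place).
Sum: 78.0944 m; keep the coarser place, 10^0.
Result: 78 m.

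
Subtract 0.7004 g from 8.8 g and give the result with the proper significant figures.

8.1 g

8.8 g − 0.7004 g = 8.0996 g.
Addition/subtraction keeps the fewest decimal places: 8.8 → 1 decimal place, 0.7004 → 4 decimal places; limit is 1.
Rounded to 1 decimal place: 8.1 g.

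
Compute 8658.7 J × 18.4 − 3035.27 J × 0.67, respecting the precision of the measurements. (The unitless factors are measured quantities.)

1.57 × 10⁵ J

8658.7 × 18.4 = 159320.08 → 1.59 × 10⁵ J (3 s.f., last digit at the 10^3 place).
3035.27 × 0.67 = 2033.6309 → 2.0 × 10³ J (2 s.f., last digit at the 10^2 place).
Difference: 157286.4491 J; keep the coarser place, 10^3.
Result: 1.57 × 10⁵ J.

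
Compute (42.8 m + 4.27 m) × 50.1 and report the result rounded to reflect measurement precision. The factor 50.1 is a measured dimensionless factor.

42.8 m + 4.27 m = 47.07 m; the sum is limited to 1 decimal place (3 s.f.).
Carrying full precision, 47.07 × 50.1 = 2358.207 m; 50.1 has 3 s.f., so the result keeps min(3, 3) = 3 s.f.
Rounded to 3 significant figures: 2.36 × 10³ m.

2.36 × 10³ m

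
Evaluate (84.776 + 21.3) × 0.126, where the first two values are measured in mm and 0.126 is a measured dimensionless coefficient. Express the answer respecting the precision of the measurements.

13.4 mm

84.776 mm + 21.3 mm = 106.076 mm; the sum is limited to 1 decimal place (4 s.f.).
Carrying full precision, 106.076 × 0.126 = 13.365576 mm; 0.126 has 3 s.f., so the result keeps min(4, 3) = 3 s.f.
Rounded to 3 significant figures: 13.4 mm.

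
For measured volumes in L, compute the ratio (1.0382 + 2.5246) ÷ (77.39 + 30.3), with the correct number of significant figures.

0.03308

1.0382 + 2.5246 = 3.5628, limited to 4 d.p. → 5 s.f.; 77.39 + 30.3 = 107.69, limited to 1 d.p. → 4 s.f.
Carrying full precision, 3.5628 ÷ 107.69 = 0.0330838517968…; keep min(5, 4) = 4 s.f.
Rounded to 4 significant figures: 0.03308.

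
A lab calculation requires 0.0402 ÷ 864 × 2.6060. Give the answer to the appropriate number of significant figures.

1.21 × 10⁻⁴

0.0402 ÷ 864 × 2.6060 = 0.000121251388889…
Multiplication/division keeps the fewest significant figures: 0.0402 → 3 s.f., 864 → 3 s.f., 2.6060 → 5 s.f.; limit is 3.
Rounded to 3 significant figures: 1.21 × 10⁻⁴.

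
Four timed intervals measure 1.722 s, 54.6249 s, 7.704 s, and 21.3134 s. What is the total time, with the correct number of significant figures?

1.722 s + 54.6249 s + 7.704 s + 21.3134 s = 85.3643 s.
Addition/subtraction keeps the fewest decimal places: 1.722 → 3 decimal places, 54.6249 → 4 decimal places, 7.704 → 3 decimal places, 21.3134 → 4 decimal places; limit is 3.
Rounded to 3 decimal places: 85.364 s.

85.364 s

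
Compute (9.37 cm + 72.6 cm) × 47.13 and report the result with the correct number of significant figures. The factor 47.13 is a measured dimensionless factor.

9.37 cm + 72.6 cm = 81.97 cm; the sum is limited to 1 decimal place (3 s.f.).
Carrying full precision, 81.97 × 47.13 = 3863.2461 cm; 47.13 has 4 s.f., so the result keeps min(3, 4) = 3 s.f.
Rounded to 3 significant figures: 3.86 × 10³ cm.

3.86 × 10³ cm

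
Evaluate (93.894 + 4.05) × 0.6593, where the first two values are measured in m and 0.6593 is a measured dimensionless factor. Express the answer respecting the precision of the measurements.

93.894 m + 4.05 m = 97.944 m; the sum is limited to 2 decimal places (4 s.f.).
Carrying full precision, 97.944 × 0.6593 = 64.5744792 m; 0.6593 has 4 s.f., so the result keeps min(4, 4) = 4 s.f.
Rounded to 4 significant figures: 64.57 m.

64.57 m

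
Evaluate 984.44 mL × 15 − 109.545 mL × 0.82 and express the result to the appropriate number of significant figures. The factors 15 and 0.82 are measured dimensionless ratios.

1.5 × 10⁴ mL

984.44 × 15 = 14766.6 → 1.5 × 10⁴ mL (2 s.f., last digit at the 10^3 place).
109.545 × 0.82 = 89.8269 → 90. mL (2 s.f., last digit at the 10^0 place).
Difference: 14676.7731 mL; keep the coarser place, 10^3.
Result: 1.5 × 10⁴ mL.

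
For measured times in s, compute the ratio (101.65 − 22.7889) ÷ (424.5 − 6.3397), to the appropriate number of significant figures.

0.1886

101.65 − 22.7889 = 78.8611, limited to 2 d.p. → 4 s.f.; 424.5 − 6.3397 = 418.1603, limited to 1 d.p. → 4 s.f.
Carrying full precision, 78.8611 ÷ 418.1603 = 0.18859059552…; keep min(4, 4) = 4 s.f.
Rounded to 4 significant figures: 0.1886.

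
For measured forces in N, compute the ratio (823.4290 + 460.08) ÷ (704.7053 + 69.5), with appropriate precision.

1.658

823.4290 + 460.08 = 1283.5090, limited to 2 d.p. → 6 s.f.; 704.7053 + 69.5 = 774.2053, limited to 1 d.p. → 4 s.f.
Carrying full precision, 1283.5090 ÷ 774.2053 = 1.65784062703…; keep min(6, 4) = 4 s.f.
Rounded to 4 significant figures: 1.658.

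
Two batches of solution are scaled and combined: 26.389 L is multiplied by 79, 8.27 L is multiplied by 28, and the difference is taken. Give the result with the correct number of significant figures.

1.9 × 10³ L

26.389 × 79 = 2084.731 → 2.1 × 10³ L (2 s.f., last digit at the 10^2 place).
8.27 × 28 = 231.56 → 2.3 × 10² L (2 s.f., last digit at the 10^1 place).
Difference: 1853.171 L; keep the coarser place, 10^2.
Result: 1.9 × 10³ L.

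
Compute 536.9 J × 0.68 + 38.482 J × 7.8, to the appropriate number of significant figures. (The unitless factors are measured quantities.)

536.9 × 0.68 = 365.092 → 3.7 × 10^2 J (2 s.f., last digit at the 10^1 place).
38.482 × 7.8 = 300.1596 → 3.0 × 10^2 J (2 s.f., last digit at the 10^1 place).
Sum: 665.2516 J; keep the coarser place, 10^1.
Result: 6.7 × 10^2 J.

6.7 × 10^2 J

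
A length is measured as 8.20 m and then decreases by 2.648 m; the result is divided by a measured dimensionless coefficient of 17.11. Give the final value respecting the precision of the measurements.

0.324 m

8.20 m − 2.648 m = 5.552 m; the difference is limited to 2 decimal places (3 s.f.).
Carrying full precision, 5.552 ÷ 17.11 = 0.324488603156… m; 17.11 has 4 s.f., so the result keeps min(3, 4) = 3 s.f.
Rounded to 3 significant figures: 0.324 m.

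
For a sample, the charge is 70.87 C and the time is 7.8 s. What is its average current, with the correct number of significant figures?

9.1 A

average current = 70.87 C ÷ 7.8 s = 9.0858974359… A.
70.87 has 4 significant figures; 7.8 has 2.
Division/multiplication keeps the fewest: 2 significant figures.
Rounded: 9.1 A.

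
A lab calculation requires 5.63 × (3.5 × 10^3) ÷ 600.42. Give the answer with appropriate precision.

33

5.63 × (3.5 × 10^3) ÷ 600.42 = 32.8186935812…
Multiplication/division keeps the fewest significant figures: 5.63 → 3 s.f., 3.5 × 10^3 → 2 s.f., 600.42 → 5 s.f.; limit is 2.
Rounded to 2 significant figures: 33.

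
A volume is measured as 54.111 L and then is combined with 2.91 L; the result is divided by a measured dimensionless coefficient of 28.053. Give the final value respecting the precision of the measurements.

54.111 L + 2.91 L = 57.021 L; the sum is limited to 2 decimal places (4 s.f.).
Carrying full precision, 57.021 ÷ 28.053 = 2.03261683242… L; 28.053 has 5 s.f., so the result keeps min(4, 5) = 4 s.f.
Rounded to 4 significant figures: 2.033 L.

2.033 L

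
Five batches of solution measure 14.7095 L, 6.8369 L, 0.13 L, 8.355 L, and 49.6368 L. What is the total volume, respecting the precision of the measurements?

14.7095 L + 6.8369 L + 0.13 L + 8.355 L + 49.6368 L = 79.6682 L.
Addition/subtraction keeps the fewest decimal places: 14.7095 → 4 decimal places, 6.8369 → 4 decimal places, 0.13 → 2 decimal places, 8.355 → 3 decimal places, 49.6368 → 4 decimal places; limit is 2.
Rounded to 2 decimal places: 79.67 L.

79.67 L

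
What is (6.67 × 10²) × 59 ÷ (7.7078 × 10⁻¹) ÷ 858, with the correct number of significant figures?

60.

(6.67 × 10²) × 59 ÷ (7.7078 × 10⁻¹) ÷ 858 = 59.5059126676…
Multiplication/division keeps the fewest significant figures: 6.67 × 10² → 3 s.f., 59 → 2 s.f., 7.7078 × 10⁻¹ → 5 s.f., 858 → 3 s.f.; limit is 2.
Rounded to 2 significant figures: 60.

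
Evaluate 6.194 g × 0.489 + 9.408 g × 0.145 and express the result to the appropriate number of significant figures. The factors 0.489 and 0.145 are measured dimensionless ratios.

4.39 g

6.194 × 0.489 = 3.028866 → 3.03 g (3 s.f., last digit at the 10^-2 place).
9.408 × 0.145 = 1.36416 → 1.36 g (3 s.f., last digit at the 10^-2 place).
Sum: 4.393026 g; keep the coarser place, 10^-2.
Result: 4.39 g.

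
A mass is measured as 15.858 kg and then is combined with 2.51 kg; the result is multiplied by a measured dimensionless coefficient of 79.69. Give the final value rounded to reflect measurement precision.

1464 kg

15.858 kg + 2.51 kg = 18.368 kg; the sum is limited to 2 decimal places (4 s.f.).
Carrying full precision, 18.368 × 79.69 = 1463.74592 kg; 79.69 has 4 s.f., so the result keeps min(4, 4) = 4 s.f.
Rounded to 4 significant figures: 1464 kg.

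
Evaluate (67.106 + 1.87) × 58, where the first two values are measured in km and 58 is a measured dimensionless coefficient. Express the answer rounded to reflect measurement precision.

67.106 km + 1.87 km = 68.976 km; the sum is limited to 2 decimal places (4 s.f.).
Carrying full precision, 68.976 × 58 = 4000.608 km; 58 has 2 s.f., so the result keeps min(4, 2) = 2 s.f.
Rounded to 2 significant figures: 4.0 × 10^3 km.

4.0 × 10^3 km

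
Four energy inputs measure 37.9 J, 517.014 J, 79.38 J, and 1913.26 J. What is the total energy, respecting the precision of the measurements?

37.9 J + 517.014 J + 79.38 J + 1913.26 J = 2547.554 J.
Addition/subtraction keeps the fewest decimal places: 37.9 → 1 decimal place, 517.014 → 3 decimal places, 79.38 → 2 decimal places, 1913.26 → 2 decimal places; limit is 1.
Rounded to 1 decimal place: 2547.6 J.

2547.6 J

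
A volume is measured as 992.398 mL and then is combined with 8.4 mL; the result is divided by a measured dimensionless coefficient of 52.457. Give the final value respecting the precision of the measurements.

19.078 mL

992.398 mL + 8.4 mL = 1000.798 mL; the sum is limited to 1 decimal place (5 s.f.).
Carrying full precision, 1000.798 ÷ 52.457 = 19.0784452027… mL; 52.457 has 5 s.f., so the result keeps min(5, 5) = 5 s.f.
Rounded to 5 significant figures: 19.078 mL.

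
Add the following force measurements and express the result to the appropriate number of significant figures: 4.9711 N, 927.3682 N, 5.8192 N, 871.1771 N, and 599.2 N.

2.4085 × 10^3 N

4.9711 N + 927.3682 N + 5.8192 N + 871.1771 N + 599.2 N = 2408.5356 N.
Addition/subtraction keeps the fewest decimal places: 4.9711 → 4 decimal places, 927.3682 → 4 decimal places, 5.8192 → 4 decimal places, 871.1771 → 4 decimal places, 599.2 → 1 decimal place; limit is 1.
Rounded to 1 decimal place: 2.4085 × 10^3 N.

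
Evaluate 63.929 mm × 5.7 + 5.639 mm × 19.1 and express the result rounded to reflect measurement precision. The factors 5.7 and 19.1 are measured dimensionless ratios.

63.929 × 5.7 = 364.3953 → 3.6 × 10^2 mm (2 s.f., last digit at the 10^1 place).
5.639 × 19.1 = 107.7049 → 108 mm (3 s.f., last digit at the 10^0 place).
Sum: 472.1002 mm; keep the coarser place, 10^1.
Result: 4.7 × 10^2 mm.

4.7 × 10^2 mm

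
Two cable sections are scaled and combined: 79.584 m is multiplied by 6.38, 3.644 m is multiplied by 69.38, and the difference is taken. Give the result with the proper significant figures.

79.584 × 6.38 = 507.74592 → 508 m (3 s.f., last digit at the 10^0 place).
3.644 × 69.38 = 252.82072 → 252.8 m (4 s.f., last digit at the 10^-1 place).
Difference: 254.9252 m; keep the coarser place, 10^0.
Result: 255 m.

255 m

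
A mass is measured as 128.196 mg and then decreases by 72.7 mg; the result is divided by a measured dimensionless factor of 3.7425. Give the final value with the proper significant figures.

128.196 mg − 72.7 mg = 55.496 mg; the difference is limited to 1 decimal place (3 s.f.).
Carrying full precision, 55.496 ÷ 3.7425 = 14.8285905144… mg; 3.7425 has 5 s.f., so the result keeps min(3, 5) = 3 s.f.
Rounded to 3 significant figures: 14.8 mg.

14.8 mg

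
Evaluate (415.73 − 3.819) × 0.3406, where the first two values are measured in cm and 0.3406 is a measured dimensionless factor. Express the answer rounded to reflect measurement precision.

140.3 cm

415.73 cm − 3.819 cm = 411.911 cm; the difference is limited to 2 decimal places (5 s.f.).
Carrying full precision, 411.911 × 0.3406 = 140.2968866 cm; 0.3406 has 4 s.f., so the result keeps min(5, 4) = 4 s.f.
Rounded to 4 significant figures: 140.3 cm.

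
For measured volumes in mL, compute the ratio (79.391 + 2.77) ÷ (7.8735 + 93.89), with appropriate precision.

79.391 + 2.77 = 82.161, limited to 2 d.p. → 4 s.f.; 7.8735 + 93.89 = 101.7635, limited to 2 d.p. → 5 s.f.
Carrying full precision, 82.161 ÷ 101.7635 = 0.80737199487…; keep min(4, 5) = 4 s.f.
Rounded to 4 significant figures: 8.074 × 10⁻¹.

8.074 × 10⁻¹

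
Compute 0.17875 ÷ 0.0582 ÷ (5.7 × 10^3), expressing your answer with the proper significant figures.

5.4 × 10^-4

0.17875 ÷ 0.0582 ÷ (5.7 × 10^3) = 0.000538825586303…
Multiplication/division keeps the fewest significant figures: 0.17875 → 5 s.f., 0.0582 → 3 s.f., 5.7 × 10^3 → 2 s.f.; limit is 2.
Rounded to 2 significant figures: 5.4 × 10^-4.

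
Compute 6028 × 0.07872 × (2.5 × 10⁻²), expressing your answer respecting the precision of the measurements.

12

6028 × 0.07872 × (2.5 × 10⁻²) = 11.863104
Multiplication/division keeps the fewest significant figures: 6028 → 4 s.f., 0.07872 → 4 s.f., 2.5 × 10⁻² → 2 s.f.; limit is 2.
Rounded to 2 significant figures: 12.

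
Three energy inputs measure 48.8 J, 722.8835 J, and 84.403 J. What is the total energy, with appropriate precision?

856.1 J

48.8 J + 722.8835 J + 84.403 J = 856.0865 J.
Addition/subtraction keeps the fewest decimal places: 48.8 → 1 decimal place, 722.8835 → 4 decimal places, 84.403 → 3 decimal places; limit is 1.
Rounded to 1 decimal place: 856.1 J.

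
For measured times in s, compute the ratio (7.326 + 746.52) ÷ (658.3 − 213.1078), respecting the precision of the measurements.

1.693

7.326 + 746.52 = 753.846, limited to 2 d.p. → 5 s.f.; 658.3 − 213.1078 = 445.1922, limited to 1 d.p. → 4 s.f.
Carrying full precision, 753.846 ÷ 445.1922 = 1.69330459968…; keep min(5, 4) = 4 s.f.
Rounded to 4 significant figures: 1.693.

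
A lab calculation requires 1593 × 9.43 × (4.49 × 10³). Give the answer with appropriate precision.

1593 × 9.43 × (4.49 × 10³) = 67448735.1
Multiplication/division keeps the fewest significant figures: 1593 → 4 s.f., 9.43 → 3 s.f., 4.49 × 10³ → 3 s.f.; limit is 3.
Rounded to 3 significant figures: 6.74 × 10⁷.

6.74 × 10⁷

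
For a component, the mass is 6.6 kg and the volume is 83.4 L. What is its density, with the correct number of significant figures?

density = 6.6 kg ÷ 83.4 L = 0.0791366906475… kg/L.
6.6 has 2 significant figures; 83.4 has 3.
Division/multiplication keeps the fewest: 2 significant figures.
Rounded: 0.079 kg/L.

0.079 kg/L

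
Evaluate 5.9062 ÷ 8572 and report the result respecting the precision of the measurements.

5.9062 ÷ 8572 = 0.000689010732618…
Multiplication/division keeps the fewest significant figures: 5.9062 → 5 s.f., 8572 → 4 s.f.; limit is 4.
Rounded to 4 significant figures: 6.890 × 10^-4.

6.890 × 10^-4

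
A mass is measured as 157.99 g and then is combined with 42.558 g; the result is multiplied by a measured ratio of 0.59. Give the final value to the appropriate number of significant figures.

1.2 × 10² g

157.99 g + 42.558 g = 200.548 g; the sum is limited to 2 decimal places (5 s.f.).
Carrying full precision, 200.548 × 0.59 = 118.32332 g; 0.59 has 2 s.f., so the result keeps min(5, 2) = 2 s.f.
Rounded to 2 significant figures: 1.2 × 10² g.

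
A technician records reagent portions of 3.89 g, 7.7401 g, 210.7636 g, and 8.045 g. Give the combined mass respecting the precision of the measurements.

230.44 g

3.89 g + 7.7401 g + 210.7636 g + 8.045 g = 230.4387 g.
Addition/subtraction keeps the fewest decimal places: 3.89 → 2 decimal places, 7.7401 → 4 decimal places, 210.7636 → 4 decimal places, 8.045 → 3 decimal places; limit is 2.
Rounded to 2 decimal places: 230.44 g.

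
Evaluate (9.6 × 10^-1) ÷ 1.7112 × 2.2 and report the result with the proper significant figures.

(9.6 × 10^-1) ÷ 1.7112 × 2.2 = 1.23422159888…
Multiplication/division keeps the fewest significant figures: 9.6 × 10^-1 → 2 s.f., 1.7112 → 5 s.f., 2.2 → 2 s.f.; limit is 2.
Rounded to 2 significant figures: 1.2.

1.2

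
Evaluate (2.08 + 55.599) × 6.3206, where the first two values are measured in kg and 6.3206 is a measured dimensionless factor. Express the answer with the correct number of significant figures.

2.08 kg + 55.599 kg = 57.679 kg; the sum is limited to 2 decimal places (4 s.f.).
Carrying full precision, 57.679 × 6.3206 = 364.5658874 kg; 6.3206 has 5 s.f., so the result keeps min(4, 5) = 4 s.f.
Rounded to 4 significant figures: 364.6 kg.

364.6 kg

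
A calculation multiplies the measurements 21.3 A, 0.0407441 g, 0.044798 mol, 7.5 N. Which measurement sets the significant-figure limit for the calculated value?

7.5 N

21.3 A → 3 s.f.; 0.0407441 g → 6 s.f.; 0.044798 mol → 5 s.f.; 7.5 N → 2 s.f.
The fewest is 2 significant figures, from 7.5 N.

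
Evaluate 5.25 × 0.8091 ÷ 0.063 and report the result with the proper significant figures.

5.25 × 0.8091 ÷ 0.063 = 67.425
Multiplication/division keeps the fewest significant figures: 5.25 → 3 s.f., 0.8091 → 4 s.f., 0.063 → 2 s.f.; limit is 2.
Rounded to 2 significant figures: 67.

67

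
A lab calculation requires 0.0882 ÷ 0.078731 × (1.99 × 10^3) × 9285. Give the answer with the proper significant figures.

2.07 × 10^7

0.0882 ÷ 0.078731 × (1.99 × 10^3) × 9285 = 20699402.1415…
Multiplication/division keeps the fewest significant figures: 0.0882 → 3 s.f., 0.078731 → 5 s.f., 1.99 × 10^3 → 3 s.f., 9285 → 4 s.f.; limit is 3.
Rounded to 3 significant figures: 2.07 × 10^7.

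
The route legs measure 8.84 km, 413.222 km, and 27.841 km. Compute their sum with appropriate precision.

8.84 km + 413.222 km + 27.841 km = 449.903 km.
Addition/subtraction keeps the fewest decimal places: 8.84 → 2 decimal places, 413.222 → 3 decimal places, 27.841 → 3 decimal places; limit is 2.
Rounded to 2 decimal places: 449.90 km.

449.90 km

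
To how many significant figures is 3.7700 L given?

5

3.7700: trailing zeros after a decimal point are significant.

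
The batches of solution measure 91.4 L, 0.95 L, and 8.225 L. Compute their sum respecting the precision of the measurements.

100.6 L

91.4 L + 0.95 L + 8.225 L = 100.575 L.
Addition/subtraction keeps the fewest decimal places: 91.4 → 1 decimal place, 0.95 → 2 decimal places, 8.225 → 3 decimal places; limit is 1.
Rounded to 1 decimal place: 100.6 L.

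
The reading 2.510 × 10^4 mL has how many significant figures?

4

2.510 × 10^4: in scientific notation every digit of the coefficient is significant.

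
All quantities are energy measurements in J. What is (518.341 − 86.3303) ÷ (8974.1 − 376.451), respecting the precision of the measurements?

518.341 − 86.3303 = 432.0107, limited to 3 d.p. → 6 s.f.; 8974.1 − 376.451 = 8597.649, limited to 1 d.p. → 5 s.f.
Carrying full precision, 432.0107 ÷ 8597.649 = 0.0502475386004…; keep min(6, 5) = 5 s.f.
Rounded to 5 significant figures: 0.050248.

0.050248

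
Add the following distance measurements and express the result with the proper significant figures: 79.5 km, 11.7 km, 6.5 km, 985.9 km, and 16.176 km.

1099.8 km

79.5 km + 11.7 km + 6.5 km + 985.9 km + 16.176 km = 1099.776 km.
Addition/subtraction keeps the fewest decimal places: 79.5 → 1 decimal place, 11.7 → 1 decimal place, 6.5 → 1 decimal place, 985.9 → 1 decimal place, 16.176 → 3 decimal places; limit is 1.
Rounded to 1 decimal place: 1099.8 km.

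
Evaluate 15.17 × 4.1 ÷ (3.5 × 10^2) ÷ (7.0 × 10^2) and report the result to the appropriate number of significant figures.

2.5 × 10^-4

15.17 × 4.1 ÷ (3.5 × 10^2) ÷ (7.0 × 10^2) = 0.000253865306122…
Multiplication/division keeps the fewest significant figures: 15.17 → 4 s.f., 4.1 → 2 s.f., 3.5 × 10^2 → 2 s.f., 7.0 × 10^2 → 2 s.f.; limit is 2.
Rounded to 2 significant figures: 2.5 × 10^-4.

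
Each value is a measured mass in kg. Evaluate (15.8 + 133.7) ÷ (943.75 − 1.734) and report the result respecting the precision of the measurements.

0.1587

15.8 + 133.7 = 149.5, limited to 1 d.p. → 4 s.f.; 943.75 − 1.734 = 942.016, limited to 2 d.p. → 5 s.f.
Carrying full precision, 149.5 ÷ 942.016 = 0.158702187649…; keep min(4, 5) = 4 s.f.
Rounded to 4 significant figures: 0.1587.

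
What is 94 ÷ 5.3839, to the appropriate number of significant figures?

17

94 ÷ 5.3839 = 17.4594624714…
Multiplication/division keeps the fewest significant figures: 94 → 2 s.f., 5.3839 → 5 s.f.; limit is 2.
Rounded to 2 significant figures: 17.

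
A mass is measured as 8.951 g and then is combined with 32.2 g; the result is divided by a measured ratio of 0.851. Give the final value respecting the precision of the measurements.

48.4 g

8.951 g + 32.2 g = 41.151 g; the sum is limited to 1 decimal place (3 s.f.).
Carrying full precision, 41.151 ÷ 0.851 = 48.3560517039… g; 0.851 has 3 s.f., so the result keeps min(3, 3) = 3 s.f.
Rounded to 3 significant figures: 48.4 g.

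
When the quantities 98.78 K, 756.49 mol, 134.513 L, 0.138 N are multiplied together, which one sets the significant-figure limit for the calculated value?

0.138 N

98.78 K → 4 s.f.; 756.49 mol → 5 s.f.; 134.513 L → 6 s.f.; 0.138 N → 3 s.f.
The fewest is 3 significant figures, from 0.138 N.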